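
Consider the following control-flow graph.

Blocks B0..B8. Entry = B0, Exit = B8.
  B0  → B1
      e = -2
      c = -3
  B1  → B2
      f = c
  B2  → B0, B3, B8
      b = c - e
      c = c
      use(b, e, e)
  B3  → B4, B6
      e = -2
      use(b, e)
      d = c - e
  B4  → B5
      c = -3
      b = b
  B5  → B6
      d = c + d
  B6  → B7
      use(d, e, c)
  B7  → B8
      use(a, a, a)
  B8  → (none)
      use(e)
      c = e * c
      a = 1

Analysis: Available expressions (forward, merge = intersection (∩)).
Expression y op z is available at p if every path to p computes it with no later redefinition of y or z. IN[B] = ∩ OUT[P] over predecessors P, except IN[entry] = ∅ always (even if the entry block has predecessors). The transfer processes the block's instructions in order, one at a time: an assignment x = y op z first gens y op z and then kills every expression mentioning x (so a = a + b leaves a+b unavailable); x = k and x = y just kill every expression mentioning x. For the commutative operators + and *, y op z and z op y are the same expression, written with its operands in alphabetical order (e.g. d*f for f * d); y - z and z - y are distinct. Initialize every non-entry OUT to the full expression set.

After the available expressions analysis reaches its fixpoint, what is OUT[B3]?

Answer: {c-e}

Trace:
Fixpoint table:
  B0:  IN={}  OUT={}
  B1:  IN={}  OUT={}
  B2:  IN={}  OUT={}
  B3:  IN={}  OUT={c-e}
  B4:  IN={c-e}  OUT={}
  B5:  IN={}  OUT={}
  B6:  IN={}  OUT={}
  B7:  IN={}  OUT={}
  B8:  IN={}  OUT={}

Merge at B3: IN[B3] = OUT[B2] = {}
Applying B3's transfer function to that IN value gives OUT[B3] (row B3 above).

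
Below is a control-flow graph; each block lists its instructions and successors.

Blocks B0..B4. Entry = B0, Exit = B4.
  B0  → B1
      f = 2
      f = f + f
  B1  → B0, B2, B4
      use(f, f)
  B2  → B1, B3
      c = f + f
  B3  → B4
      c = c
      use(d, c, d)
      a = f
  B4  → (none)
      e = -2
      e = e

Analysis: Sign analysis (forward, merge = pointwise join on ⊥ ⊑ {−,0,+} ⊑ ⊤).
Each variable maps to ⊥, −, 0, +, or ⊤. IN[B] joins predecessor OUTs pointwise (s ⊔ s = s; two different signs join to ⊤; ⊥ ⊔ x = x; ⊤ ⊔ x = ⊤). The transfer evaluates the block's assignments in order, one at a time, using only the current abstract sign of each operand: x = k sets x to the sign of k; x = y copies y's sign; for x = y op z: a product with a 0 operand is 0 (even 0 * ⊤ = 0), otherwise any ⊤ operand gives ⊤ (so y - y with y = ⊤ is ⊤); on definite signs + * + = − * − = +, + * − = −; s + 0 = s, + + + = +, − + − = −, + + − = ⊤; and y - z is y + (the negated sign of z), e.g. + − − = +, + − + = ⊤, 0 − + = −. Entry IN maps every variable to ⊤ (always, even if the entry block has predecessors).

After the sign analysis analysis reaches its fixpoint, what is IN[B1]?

Answer: {a: ⊤, b: ⊤, c: ⊤, d: ⊤, e: ⊤, f: +}

Derivation:
Per-block solution:
  B0: | IN=(all ⊤) | OUT={f:+; rest ⊤}
  B1: | IN={f:+; rest ⊤} | OUT={f:+; rest ⊤}
  B2: | IN={f:+; rest ⊤} | OUT={c:+, f:+; rest ⊤}
  B3: | IN={c:+, f:+; rest ⊤} | OUT={a:+, c:+, f:+; rest ⊤}
  B4: | IN={f:+; rest ⊤} | OUT={e:-, f:+; rest ⊤}

Merge at B1: IN[B1] = OUT[B0] ⊔ OUT[B2] = {a: ⊤, b: ⊤, c: ⊤, d: ⊤, e: ⊤, f: +}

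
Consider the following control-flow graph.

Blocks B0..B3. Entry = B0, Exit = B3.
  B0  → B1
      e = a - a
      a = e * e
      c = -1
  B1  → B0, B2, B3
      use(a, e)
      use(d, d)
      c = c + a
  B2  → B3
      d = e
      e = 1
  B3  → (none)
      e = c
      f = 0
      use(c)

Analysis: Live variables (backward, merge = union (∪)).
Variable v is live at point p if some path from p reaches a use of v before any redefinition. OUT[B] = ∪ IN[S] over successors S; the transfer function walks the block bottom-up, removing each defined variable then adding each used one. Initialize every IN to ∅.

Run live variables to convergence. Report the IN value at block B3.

Converged values:
  B0:  IN={a, d}  OUT={a, c, d, e}
  B1:  IN={a, c, d, e}  OUT={a, c, d, e}
  B2:  IN={c, e}  OUT={c}
  B3:  IN={c}  OUT={}

B3 is the boundary node: OUT[B3] = {}
Applying B3's transfer function to that OUT value gives IN[B3] (row B3 above).

Answer: {c}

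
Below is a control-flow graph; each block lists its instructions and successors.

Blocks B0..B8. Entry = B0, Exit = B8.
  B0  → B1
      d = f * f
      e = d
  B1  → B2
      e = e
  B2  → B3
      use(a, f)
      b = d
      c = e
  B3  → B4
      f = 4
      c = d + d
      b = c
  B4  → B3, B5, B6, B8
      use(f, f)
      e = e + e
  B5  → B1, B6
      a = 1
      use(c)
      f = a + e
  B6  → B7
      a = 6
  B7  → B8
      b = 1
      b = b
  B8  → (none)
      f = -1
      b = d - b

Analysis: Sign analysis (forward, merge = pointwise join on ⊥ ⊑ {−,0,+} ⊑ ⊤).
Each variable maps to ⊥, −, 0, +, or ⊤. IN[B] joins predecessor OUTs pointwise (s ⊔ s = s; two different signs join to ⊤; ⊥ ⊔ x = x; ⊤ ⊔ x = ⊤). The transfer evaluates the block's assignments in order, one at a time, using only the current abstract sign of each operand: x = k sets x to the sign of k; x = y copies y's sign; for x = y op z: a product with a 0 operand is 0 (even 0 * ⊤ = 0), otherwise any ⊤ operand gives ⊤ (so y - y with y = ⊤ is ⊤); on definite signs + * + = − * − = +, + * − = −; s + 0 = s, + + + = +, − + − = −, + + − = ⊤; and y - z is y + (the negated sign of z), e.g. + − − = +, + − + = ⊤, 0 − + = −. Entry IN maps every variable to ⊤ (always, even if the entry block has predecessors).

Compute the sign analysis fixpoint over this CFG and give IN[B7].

Converged values:
  B0: | IN=(all ⊤) | OUT=(all ⊤)
  B1: | IN=(all ⊤) | OUT=(all ⊤)
  B2: | IN=(all ⊤) | OUT=(all ⊤)
  B3: | IN=(all ⊤) | OUT={f:+; rest ⊤}
  B4: | IN={f:+; rest ⊤} | OUT={f:+; rest ⊤}
  B5: | IN={f:+; rest ⊤} | OUT={a:+; rest ⊤}
  B6: | IN=(all ⊤) | OUT={a:+; rest ⊤}
  B7: | IN={a:+; rest ⊤} | OUT={a:+, b:+; rest ⊤}
  B8: | IN=(all ⊤) | OUT={f:-; rest ⊤}

Merge at B7: IN[B7] = OUT[B6] = {a: +, b: ⊤, c: ⊤, d: ⊤, e: ⊤, f: ⊤}

Answer: {a: +, b: ⊤, c: ⊤, d: ⊤, e: ⊤, f: ⊤}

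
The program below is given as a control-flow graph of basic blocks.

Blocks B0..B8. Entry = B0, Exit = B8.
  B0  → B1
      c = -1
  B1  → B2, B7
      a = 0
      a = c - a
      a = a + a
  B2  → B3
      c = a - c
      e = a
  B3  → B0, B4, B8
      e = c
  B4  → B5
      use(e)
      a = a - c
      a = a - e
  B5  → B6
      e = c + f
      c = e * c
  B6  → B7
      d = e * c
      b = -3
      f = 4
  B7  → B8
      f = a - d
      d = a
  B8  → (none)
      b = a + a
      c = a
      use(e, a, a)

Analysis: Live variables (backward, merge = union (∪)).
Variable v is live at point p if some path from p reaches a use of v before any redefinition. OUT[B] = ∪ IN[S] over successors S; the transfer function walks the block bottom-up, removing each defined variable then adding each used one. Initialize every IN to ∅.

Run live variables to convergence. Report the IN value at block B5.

Converged values:
  B0: | IN={d, e, f} | OUT={c, d, e, f}
  B1: | IN={c, d, e, f} | OUT={a, c, d, e, f}
  B2: | IN={a, c, d, f} | OUT={a, c, d, f}
  B3: | IN={a, c, d, f} | OUT={a, c, d, e, f}
  B4: | IN={a, c, e, f} | OUT={a, c, f}
  B5: | IN={a, c, f} | OUT={a, c, e}
  B6: | IN={a, c, e} | OUT={a, d, e}
  B7: | IN={a, d, e} | OUT={a, e}
  B8: | IN={a, e} | OUT={}

Merge at B5: OUT[B5] = IN[B6] = {a, c, e}
Applying B5's transfer function to that OUT value gives IN[B5] (row B5 above).

Answer: {a, c, f}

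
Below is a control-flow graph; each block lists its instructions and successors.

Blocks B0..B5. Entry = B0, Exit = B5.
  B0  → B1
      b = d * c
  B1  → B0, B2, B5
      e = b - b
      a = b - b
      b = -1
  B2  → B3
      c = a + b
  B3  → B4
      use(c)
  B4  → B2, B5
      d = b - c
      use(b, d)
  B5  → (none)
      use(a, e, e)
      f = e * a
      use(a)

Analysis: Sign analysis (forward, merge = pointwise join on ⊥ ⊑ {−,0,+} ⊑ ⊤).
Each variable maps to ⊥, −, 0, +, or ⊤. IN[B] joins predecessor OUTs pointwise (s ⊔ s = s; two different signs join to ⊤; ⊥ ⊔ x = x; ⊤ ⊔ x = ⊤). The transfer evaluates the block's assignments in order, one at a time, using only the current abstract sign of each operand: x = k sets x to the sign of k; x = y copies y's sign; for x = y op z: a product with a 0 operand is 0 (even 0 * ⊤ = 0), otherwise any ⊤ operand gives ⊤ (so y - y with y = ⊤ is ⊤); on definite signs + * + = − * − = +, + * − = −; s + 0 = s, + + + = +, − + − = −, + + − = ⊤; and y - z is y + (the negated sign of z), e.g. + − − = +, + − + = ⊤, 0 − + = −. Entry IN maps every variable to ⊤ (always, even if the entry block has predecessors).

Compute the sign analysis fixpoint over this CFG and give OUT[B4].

Answer: {a: ⊤, b: -, c: ⊤, d: ⊤, e: ⊤, f: ⊤}

Derivation:
Per-block solution:
  B0: | IN=(all ⊤) | OUT=(all ⊤)
  B1: | IN=(all ⊤) | OUT={b:-; rest ⊤}
  B2: | IN={b:-; rest ⊤} | OUT={b:-; rest ⊤}
  B3: | IN={b:-; rest ⊤} | OUT={b:-; rest ⊤}
  B4: | IN={b:-; rest ⊤} | OUT={b:-; rest ⊤}
  B5: | IN={b:-; rest ⊤} | OUT={b:-; rest ⊤}

Merge at B4: IN[B4] = OUT[B3] = {a: ⊤, b: -, c: ⊤, d: ⊤, e: ⊤, f: ⊤}
Applying B4's transfer function to that IN value gives OUT[B4] (row B4 above).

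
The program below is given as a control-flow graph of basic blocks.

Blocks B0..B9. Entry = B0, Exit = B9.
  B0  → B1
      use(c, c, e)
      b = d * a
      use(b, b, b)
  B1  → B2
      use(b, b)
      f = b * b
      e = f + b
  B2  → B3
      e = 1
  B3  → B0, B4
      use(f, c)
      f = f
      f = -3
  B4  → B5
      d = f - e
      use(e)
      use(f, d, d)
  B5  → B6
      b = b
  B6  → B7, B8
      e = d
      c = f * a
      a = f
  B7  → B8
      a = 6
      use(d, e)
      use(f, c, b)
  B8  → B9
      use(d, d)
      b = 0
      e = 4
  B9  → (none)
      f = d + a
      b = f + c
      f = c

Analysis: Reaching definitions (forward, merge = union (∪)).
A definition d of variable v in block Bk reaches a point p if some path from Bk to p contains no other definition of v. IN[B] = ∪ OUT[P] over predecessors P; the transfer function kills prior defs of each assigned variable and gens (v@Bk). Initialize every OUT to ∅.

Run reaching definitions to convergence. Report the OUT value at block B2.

Answer: {b@B0, e@B2, f@B1}

Trace:
Per-block solution:
  B0:  IN={b@B0, e@B2, f@B3}  OUT={b@B0, e@B2, f@B3}
  B1:  IN={b@B0, e@B2, f@B3}  OUT={b@B0, e@B1, f@B1}
  B2:  IN={b@B0, e@B1, f@B1}  OUT={b@B0, e@B2, f@B1}
  B3:  IN={b@B0, e@B2, f@B1}  OUT={b@B0, e@B2, f@B3}
  B4:  IN={b@B0, e@B2, f@B3}  OUT={b@B0, d@B4, e@B2, f@B3}
  B5:  IN={b@B0, d@B4, e@B2, f@B3}  OUT={b@B5, d@B4, e@B2, f@B3}
  B6:  IN={b@B5, d@B4, e@B2, f@B3}  OUT={a@B6, b@B5, c@B6, d@B4, e@B6, f@B3}
  B7:  IN={a@B6, b@B5, c@B6, d@B4, e@B6, f@B3}  OUT={a@B7, b@B5, c@B6, d@B4, e@B6, f@B3}
  B8:  IN={a@B6, a@B7, b@B5, c@B6, d@B4, e@B6, f@B3}  OUT={a@B6, a@B7, b@B8, c@B6, d@B4, e@B8, f@B3}
  B9:  IN={a@B6, a@B7, b@B8, c@B6, d@B4, e@B8, f@B3}  OUT={a@B6, a@B7, b@B9, c@B6, d@B4, e@B8, f@B9}

Merge at B2: IN[B2] = OUT[B1] = {b@B0, e@B1, f@B1}
Applying B2's transfer function to that IN value gives OUT[B2] (row B2 above).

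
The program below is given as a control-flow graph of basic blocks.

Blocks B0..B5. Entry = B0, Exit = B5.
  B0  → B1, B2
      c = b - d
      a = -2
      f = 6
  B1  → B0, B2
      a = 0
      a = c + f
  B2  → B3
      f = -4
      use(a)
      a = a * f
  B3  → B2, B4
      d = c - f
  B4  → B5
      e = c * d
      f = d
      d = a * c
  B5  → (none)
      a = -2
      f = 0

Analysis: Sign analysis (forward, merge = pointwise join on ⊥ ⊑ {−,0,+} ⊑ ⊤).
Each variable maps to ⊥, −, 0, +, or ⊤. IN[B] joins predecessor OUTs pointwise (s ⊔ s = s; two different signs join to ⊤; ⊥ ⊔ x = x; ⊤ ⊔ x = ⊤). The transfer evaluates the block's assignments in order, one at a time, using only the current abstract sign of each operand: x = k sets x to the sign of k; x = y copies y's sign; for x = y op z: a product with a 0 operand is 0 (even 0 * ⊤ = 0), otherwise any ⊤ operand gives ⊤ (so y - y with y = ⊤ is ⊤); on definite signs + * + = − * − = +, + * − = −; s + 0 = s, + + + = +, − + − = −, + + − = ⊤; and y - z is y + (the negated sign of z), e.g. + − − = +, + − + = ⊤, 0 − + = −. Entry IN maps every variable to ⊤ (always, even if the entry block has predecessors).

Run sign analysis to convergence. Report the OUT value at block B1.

Converged values:
  B0:  IN=(all ⊤)  OUT={a:-, f:+; rest ⊤}
  B1:  IN={a:-, f:+; rest ⊤}  OUT={f:+; rest ⊤}
  B2:  IN=(all ⊤)  OUT={f:-; rest ⊤}
  B3:  IN={f:-; rest ⊤}  OUT={f:-; rest ⊤}
  B4:  IN={f:-; rest ⊤}  OUT=(all ⊤)
  B5:  IN=(all ⊤)  OUT={a:-, f:0; rest ⊤}

Merge at B1: IN[B1] = OUT[B0] = {a: -, b: ⊤, c: ⊤, d: ⊤, e: ⊤, f: +}
Applying B1's transfer function to that IN value gives OUT[B1] (row B1 above).

Answer: {a: ⊤, b: ⊤, c: ⊤, d: ⊤, e: ⊤, f: +}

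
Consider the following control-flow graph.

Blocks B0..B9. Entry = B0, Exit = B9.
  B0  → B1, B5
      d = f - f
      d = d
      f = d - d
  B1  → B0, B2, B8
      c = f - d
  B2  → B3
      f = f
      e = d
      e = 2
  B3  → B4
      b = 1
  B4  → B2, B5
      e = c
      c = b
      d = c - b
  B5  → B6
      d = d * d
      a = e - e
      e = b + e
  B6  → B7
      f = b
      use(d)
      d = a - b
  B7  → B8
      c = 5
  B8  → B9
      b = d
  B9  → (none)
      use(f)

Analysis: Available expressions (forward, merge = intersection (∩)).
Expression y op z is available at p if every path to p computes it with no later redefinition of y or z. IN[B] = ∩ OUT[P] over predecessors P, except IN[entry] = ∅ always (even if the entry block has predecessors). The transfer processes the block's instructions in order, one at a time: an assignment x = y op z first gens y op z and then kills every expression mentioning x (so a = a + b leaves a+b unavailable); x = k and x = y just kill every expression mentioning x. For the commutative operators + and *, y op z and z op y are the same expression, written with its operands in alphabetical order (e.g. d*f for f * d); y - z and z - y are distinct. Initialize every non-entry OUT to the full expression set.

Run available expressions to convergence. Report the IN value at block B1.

Converged values:
  B0: | IN={} | OUT={d-d}
  B1: | IN={d-d} | OUT={d-d, f-d}
  B2: | IN={} | OUT={}
  B3: | IN={} | OUT={}
  B4: | IN={} | OUT={c-b}
  B5: | IN={} | OUT={}
  B6: | IN={} | OUT={a-b}
  B7: | IN={a-b} | OUT={a-b}
  B8: | IN={} | OUT={}
  B9: | IN={} | OUT={}

Merge at B1: IN[B1] = OUT[B0] = {d-d}

Answer: {d-d}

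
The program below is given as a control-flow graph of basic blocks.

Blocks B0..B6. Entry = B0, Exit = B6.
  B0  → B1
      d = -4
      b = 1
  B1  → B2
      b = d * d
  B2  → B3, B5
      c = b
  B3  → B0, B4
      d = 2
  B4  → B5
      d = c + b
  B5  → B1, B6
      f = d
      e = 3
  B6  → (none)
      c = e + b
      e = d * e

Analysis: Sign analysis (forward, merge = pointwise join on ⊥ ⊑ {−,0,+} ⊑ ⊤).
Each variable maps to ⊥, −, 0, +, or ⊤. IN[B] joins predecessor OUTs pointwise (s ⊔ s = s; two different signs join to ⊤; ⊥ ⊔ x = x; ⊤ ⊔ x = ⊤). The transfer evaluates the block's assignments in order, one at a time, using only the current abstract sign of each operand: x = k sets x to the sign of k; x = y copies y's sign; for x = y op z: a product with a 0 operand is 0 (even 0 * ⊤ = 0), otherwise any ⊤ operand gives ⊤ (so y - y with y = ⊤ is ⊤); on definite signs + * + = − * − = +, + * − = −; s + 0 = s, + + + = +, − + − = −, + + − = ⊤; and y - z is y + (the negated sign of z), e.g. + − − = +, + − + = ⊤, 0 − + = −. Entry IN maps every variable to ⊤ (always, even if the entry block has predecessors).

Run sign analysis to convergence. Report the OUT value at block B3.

Fixpoint table:
  B0:  IN=(all ⊤)  OUT={b:+, d:-; rest ⊤}
  B1:  IN=(all ⊤)  OUT=(all ⊤)
  B2:  IN=(all ⊤)  OUT=(all ⊤)
  B3:  IN=(all ⊤)  OUT={d:+; rest ⊤}
  B4:  IN={d:+; rest ⊤}  OUT=(all ⊤)
  B5:  IN=(all ⊤)  OUT={e:+; rest ⊤}
  B6:  IN={e:+; rest ⊤}  OUT=(all ⊤)

Merge at B3: IN[B3] = OUT[B2] = {a: ⊤, b: ⊤, c: ⊤, d: ⊤, e: ⊤, f: ⊤}
Applying B3's transfer function to that IN value gives OUT[B3] (row B3 above).

Answer: {a: ⊤, b: ⊤, c: ⊤, d: +, e: ⊤, f: ⊤}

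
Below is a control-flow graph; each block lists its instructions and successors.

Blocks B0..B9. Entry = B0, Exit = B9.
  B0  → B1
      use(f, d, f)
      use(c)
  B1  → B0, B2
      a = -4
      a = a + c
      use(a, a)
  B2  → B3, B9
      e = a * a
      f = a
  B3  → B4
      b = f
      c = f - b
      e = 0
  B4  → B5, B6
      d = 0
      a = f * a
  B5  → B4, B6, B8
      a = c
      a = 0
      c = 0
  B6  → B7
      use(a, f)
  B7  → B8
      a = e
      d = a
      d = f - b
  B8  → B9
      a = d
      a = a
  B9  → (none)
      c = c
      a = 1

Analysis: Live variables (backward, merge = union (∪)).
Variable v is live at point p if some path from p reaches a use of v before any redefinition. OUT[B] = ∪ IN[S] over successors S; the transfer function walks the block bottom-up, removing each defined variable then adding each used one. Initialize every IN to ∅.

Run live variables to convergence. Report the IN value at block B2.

Answer: {a, c}

Trace:
Fixpoint table:
  B0:  IN={c, d, f}  OUT={c, d, f}
  B1:  IN={c, d, f}  OUT={a, c, d, f}
  B2:  IN={a, c}  OUT={a, c, f}
  B3:  IN={a, f}  OUT={a, b, c, e, f}
  B4:  IN={a, b, c, e, f}  OUT={a, b, c, d, e, f}
  B5:  IN={b, c, d, e, f}  OUT={a, b, c, d, e, f}
  B6:  IN={a, b, c, e, f}  OUT={b, c, e, f}
  B7:  IN={b, c, e, f}  OUT={c, d}
  B8:  IN={c, d}  OUT={c}
  B9:  IN={c}  OUT={}

Merge at B2: OUT[B2] = IN[B3] ⊔ IN[B9] = {a, c, f}
Applying B2's transfer function to that OUT value gives IN[B2] (row B2 above).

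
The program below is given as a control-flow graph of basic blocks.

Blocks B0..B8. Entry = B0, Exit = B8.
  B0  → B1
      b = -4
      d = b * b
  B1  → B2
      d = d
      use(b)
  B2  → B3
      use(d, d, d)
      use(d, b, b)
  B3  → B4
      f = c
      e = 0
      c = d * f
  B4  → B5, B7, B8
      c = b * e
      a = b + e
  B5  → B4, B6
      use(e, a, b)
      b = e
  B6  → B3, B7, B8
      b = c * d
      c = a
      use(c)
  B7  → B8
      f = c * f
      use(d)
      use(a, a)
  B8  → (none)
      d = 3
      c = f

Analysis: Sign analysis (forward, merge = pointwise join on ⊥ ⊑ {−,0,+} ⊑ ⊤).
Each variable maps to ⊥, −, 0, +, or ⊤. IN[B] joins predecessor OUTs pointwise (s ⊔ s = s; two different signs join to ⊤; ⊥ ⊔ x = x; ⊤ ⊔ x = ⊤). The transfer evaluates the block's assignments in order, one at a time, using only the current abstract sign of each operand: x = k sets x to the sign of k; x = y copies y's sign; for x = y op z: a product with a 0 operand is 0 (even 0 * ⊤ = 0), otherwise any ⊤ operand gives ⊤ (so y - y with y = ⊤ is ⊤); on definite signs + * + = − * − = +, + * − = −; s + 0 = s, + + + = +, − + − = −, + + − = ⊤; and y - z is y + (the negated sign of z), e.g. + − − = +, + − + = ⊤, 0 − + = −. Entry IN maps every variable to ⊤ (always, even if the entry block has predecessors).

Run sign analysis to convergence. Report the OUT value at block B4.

Fixpoint table:
  B0:  IN=(all ⊤)  OUT={b:-, d:+; rest ⊤}
  B1:  IN={b:-, d:+; rest ⊤}  OUT={b:-, d:+; rest ⊤}
  B2:  IN={b:-, d:+; rest ⊤}  OUT={b:-, d:+; rest ⊤}
  B3:  IN={d:+; rest ⊤}  OUT={d:+, e:0; rest ⊤}
  B4:  IN={d:+, e:0; rest ⊤}  OUT={c:0, d:+, e:0; rest ⊤}
  B5:  IN={c:0, d:+, e:0; rest ⊤}  OUT={b:0, c:0, d:+, e:0; rest ⊤}
  B6:  IN={b:0, c:0, d:+, e:0; rest ⊤}  OUT={b:0, d:+, e:0; rest ⊤}
  B7:  IN={d:+, e:0; rest ⊤}  OUT={d:+, e:0; rest ⊤}
  B8:  IN={d:+, e:0; rest ⊤}  OUT={d:+, e:0; rest ⊤}

Merge at B4: IN[B4] = OUT[B3] ⊔ OUT[B5] = {a: ⊤, b: ⊤, c: ⊤, d: +, e: 0, f: ⊤}
Applying B4's transfer function to that IN value gives OUT[B4] (row B4 above).

Answer: {a: ⊤, b: ⊤, c: 0, d: +, e: 0, f: ⊤}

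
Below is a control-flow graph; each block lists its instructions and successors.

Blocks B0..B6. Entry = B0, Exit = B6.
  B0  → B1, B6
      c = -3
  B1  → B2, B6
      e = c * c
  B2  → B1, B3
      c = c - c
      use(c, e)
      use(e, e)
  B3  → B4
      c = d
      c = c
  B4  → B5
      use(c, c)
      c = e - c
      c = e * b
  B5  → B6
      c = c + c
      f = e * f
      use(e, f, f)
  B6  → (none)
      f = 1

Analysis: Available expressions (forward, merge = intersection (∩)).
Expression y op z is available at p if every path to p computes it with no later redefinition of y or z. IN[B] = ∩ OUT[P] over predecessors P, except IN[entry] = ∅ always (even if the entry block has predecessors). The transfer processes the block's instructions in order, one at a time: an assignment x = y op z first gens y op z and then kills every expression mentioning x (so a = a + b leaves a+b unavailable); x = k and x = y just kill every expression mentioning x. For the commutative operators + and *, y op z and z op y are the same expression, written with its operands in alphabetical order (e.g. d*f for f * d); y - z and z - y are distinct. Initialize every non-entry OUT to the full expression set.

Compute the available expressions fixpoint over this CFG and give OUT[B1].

Fixpoint table:
  B0:  IN={}  OUT={}
  B1:  IN={}  OUT={c*c}
  B2:  IN={c*c}  OUT={}
  B3:  IN={}  OUT={}
  B4:  IN={}  OUT={b*e}
  B5:  IN={b*e}  OUT={b*e}
  B6:  IN={}  OUT={}

Merge at B1: IN[B1] = OUT[B0] ∩ OUT[B2] = {}
Applying B1's transfer function to that IN value gives OUT[B1] (row B1 above).

Answer: {c*c}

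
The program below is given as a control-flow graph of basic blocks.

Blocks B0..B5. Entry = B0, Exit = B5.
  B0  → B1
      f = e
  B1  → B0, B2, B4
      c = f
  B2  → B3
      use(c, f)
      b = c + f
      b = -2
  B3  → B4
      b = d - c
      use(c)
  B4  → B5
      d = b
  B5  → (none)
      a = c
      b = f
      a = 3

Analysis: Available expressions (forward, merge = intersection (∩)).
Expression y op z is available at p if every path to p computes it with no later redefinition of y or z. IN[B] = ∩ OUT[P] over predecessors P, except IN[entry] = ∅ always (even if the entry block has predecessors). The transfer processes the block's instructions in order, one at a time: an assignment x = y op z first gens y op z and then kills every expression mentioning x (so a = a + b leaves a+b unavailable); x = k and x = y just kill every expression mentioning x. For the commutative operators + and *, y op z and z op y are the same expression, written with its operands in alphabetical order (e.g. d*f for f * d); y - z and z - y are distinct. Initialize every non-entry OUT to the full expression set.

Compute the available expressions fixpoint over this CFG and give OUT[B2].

Answer: {c+f}

Working:
Fixpoint table:
  B0:   IN={}   OUT={}
  B1:   IN={}   OUT={}
  B2:   IN={}   OUT={c+f}
  B3:   IN={c+f}   OUT={c+f, d-c}
  B4:   IN={}   OUT={}
  B5:   IN={}   OUT={}

Merge at B2: IN[B2] = OUT[B1] = {}
Applying B2's transfer function to that IN value gives OUT[B2] (row B2 above).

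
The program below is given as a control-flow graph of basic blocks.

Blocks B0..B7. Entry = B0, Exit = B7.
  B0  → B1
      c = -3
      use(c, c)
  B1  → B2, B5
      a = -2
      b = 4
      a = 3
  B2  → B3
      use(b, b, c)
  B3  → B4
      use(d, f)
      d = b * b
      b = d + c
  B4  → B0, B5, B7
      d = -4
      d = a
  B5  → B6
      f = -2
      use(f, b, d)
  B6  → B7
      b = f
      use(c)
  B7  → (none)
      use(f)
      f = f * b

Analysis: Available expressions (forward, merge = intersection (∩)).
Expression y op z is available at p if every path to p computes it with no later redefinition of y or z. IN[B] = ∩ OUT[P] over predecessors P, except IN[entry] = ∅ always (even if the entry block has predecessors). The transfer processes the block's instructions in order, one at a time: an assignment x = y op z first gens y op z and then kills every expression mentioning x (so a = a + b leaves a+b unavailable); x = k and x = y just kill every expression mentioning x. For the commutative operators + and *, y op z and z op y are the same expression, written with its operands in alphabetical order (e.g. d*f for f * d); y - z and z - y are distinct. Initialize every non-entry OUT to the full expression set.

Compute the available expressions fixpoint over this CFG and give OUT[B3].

Fixpoint table:
  B0:   IN={}   OUT={}
  B1:   IN={}   OUT={}
  B2:   IN={}   OUT={}
  B3:   IN={}   OUT={c+d}
  B4:   IN={c+d}   OUT={}
  B5:   IN={}   OUT={}
  B6:   IN={}   OUT={}
  B7:   IN={}   OUT={}

Merge at B3: IN[B3] = OUT[B2] = {}
Applying B3's transfer function to that IN value gives OUT[B3] (row B3 above).

Answer: {c+d}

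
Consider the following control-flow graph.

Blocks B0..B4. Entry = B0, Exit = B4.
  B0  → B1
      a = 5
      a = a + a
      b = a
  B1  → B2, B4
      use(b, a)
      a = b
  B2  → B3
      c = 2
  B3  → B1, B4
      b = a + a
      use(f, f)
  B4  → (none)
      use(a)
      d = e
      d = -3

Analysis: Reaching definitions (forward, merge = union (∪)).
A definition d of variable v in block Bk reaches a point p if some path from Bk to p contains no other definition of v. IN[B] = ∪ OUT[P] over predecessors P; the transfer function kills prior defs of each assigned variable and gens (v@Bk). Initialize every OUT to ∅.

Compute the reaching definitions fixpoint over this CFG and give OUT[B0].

Converged values:
  B0:   IN={}   OUT={a@B0, b@B0}
  B1:   IN={a@B0, a@B1, b@B0, b@B3, c@B2}   OUT={a@B1, b@B0, b@B3, c@B2}
  B2:   IN={a@B1, b@B0, b@B3, c@B2}   OUT={a@B1, b@B0, b@B3, c@B2}
  B3:   IN={a@B1, b@B0, b@B3, c@B2}   OUT={a@B1, b@B3, c@B2}
  B4:   IN={a@B1, b@B0, b@B3, c@B2}   OUT={a@B1, b@B0, b@B3, c@B2, d@B4}

B0 is the boundary node: IN[B0] = {}
Applying B0's transfer function to that IN value gives OUT[B0] (row B0 above).

Answer: {a@B0, b@B0}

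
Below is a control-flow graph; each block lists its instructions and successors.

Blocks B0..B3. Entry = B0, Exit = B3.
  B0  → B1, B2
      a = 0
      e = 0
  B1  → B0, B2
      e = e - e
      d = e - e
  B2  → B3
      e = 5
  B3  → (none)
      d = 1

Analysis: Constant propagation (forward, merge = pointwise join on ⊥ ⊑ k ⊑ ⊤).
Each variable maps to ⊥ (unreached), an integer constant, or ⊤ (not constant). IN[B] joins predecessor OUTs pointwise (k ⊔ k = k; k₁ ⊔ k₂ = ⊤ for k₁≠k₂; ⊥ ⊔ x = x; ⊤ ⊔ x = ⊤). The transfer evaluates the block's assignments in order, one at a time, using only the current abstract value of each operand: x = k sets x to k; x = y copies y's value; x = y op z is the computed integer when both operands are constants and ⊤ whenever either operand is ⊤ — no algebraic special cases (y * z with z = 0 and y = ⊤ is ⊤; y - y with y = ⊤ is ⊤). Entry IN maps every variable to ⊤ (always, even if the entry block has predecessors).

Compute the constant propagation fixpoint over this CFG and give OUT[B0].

Answer: {a: 0, b: ⊤, c: ⊤, d: ⊤, e: 0, f: ⊤}

Trace:
Per-block solution:
  B0:   IN=(all ⊤)   OUT={a:0, e:0; rest ⊤}
  B1:   IN={a:0, e:0; rest ⊤}   OUT={a:0, d:0, e:0; rest ⊤}
  B2:   IN={a:0, e:0; rest ⊤}   OUT={a:0, e:5; rest ⊤}
  B3:   IN={a:0, e:5; rest ⊤}   OUT={a:0, d:1, e:5; rest ⊤}

Merge at B0 (entry node, so the boundary value (all ⊤) is joined with the incoming edge(s)): IN[B0] = (all ⊤) ⊔ OUT[B1] = {a: ⊤, b: ⊤, c: ⊤, d: ⊤, e: ⊤, f: ⊤}
Applying B0's transfer function to that IN value gives OUT[B0] (row B0 above).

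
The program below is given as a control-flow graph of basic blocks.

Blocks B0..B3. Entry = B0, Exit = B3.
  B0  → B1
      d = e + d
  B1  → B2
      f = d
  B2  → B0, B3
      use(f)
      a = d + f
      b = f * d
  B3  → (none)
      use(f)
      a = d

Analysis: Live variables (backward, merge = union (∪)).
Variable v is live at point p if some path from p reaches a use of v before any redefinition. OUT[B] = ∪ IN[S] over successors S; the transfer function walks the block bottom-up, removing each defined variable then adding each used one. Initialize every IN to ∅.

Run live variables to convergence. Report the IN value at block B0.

Answer: {d, e}

Trace:
Converged values:
  B0:   IN={d, e}   OUT={d, e}
  B1:   IN={d, e}   OUT={d, e, f}
  B2:   IN={d, e, f}   OUT={d, e, f}
  B3:   IN={d, f}   OUT={}

Merge at B0: OUT[B0] = IN[B1] = {d, e}
Applying B0's transfer function to that OUT value gives IN[B0] (row B0 above).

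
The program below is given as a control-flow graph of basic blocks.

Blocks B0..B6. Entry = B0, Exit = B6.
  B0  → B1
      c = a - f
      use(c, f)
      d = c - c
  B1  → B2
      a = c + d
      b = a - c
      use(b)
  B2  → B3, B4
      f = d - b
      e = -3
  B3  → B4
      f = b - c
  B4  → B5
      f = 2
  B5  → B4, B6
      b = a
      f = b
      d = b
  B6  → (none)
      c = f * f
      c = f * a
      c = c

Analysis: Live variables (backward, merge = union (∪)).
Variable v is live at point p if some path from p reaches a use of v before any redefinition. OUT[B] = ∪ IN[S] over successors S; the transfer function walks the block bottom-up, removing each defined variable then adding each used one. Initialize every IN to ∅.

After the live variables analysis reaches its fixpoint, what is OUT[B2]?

Answer: {a, b, c}

Working:
Converged values:
  B0:  IN={a, f}  OUT={c, d}
  B1:  IN={c, d}  OUT={a, b, c, d}
  B2:  IN={a, b, c, d}  OUT={a, b, c}
  B3:  IN={a, b, c}  OUT={a}
  B4:  IN={a}  OUT={a}
  B5:  IN={a}  OUT={a, f}
  B6:  IN={a, f}  OUT={}

Merge at B2: OUT[B2] = IN[B3] ⊔ IN[B4] = {a, b, c}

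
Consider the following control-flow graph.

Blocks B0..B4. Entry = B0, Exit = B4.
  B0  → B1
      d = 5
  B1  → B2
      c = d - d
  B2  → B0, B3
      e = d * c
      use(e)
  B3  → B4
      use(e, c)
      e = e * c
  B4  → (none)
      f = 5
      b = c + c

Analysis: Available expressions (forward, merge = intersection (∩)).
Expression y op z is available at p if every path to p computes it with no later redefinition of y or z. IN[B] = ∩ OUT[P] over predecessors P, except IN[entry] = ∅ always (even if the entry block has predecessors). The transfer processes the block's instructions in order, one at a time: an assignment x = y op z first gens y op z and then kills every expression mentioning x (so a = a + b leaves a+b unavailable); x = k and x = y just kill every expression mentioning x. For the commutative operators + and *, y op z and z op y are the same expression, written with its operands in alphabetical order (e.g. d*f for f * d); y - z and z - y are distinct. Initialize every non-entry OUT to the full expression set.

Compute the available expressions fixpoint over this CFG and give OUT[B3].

Per-block solution:
  B0:   IN={}   OUT={}
  B1:   IN={}   OUT={d-d}
  B2:   IN={d-d}   OUT={c*d, d-d}
  B3:   IN={c*d, d-d}   OUT={c*d, d-d}
  B4:   IN={c*d, d-d}   OUT={c*d, c+c, d-d}

Merge at B3: IN[B3] = OUT[B2] = {c*d, d-d}
Applying B3's transfer function to that IN value gives OUT[B3] (row B3 above).

Answer: {c*d, d-d}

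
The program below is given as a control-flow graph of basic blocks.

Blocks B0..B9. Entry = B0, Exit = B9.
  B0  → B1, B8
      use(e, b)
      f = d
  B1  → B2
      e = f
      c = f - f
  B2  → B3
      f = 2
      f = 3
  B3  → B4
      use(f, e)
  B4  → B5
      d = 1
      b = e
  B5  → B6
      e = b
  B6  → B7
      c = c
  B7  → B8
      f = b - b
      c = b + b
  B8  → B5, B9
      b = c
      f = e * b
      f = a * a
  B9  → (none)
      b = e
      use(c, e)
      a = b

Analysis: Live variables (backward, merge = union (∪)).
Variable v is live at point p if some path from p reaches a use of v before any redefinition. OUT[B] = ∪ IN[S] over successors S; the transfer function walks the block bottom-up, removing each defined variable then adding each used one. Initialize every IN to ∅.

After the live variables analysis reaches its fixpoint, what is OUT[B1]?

Answer: {a, c, e}

Derivation:
Converged values:
  B0: | IN={a, b, c, d, e} | OUT={a, c, e, f}
  B1: | IN={a, f} | OUT={a, c, e}
  B2: | IN={a, c, e} | OUT={a, c, e, f}
  B3: | IN={a, c, e, f} | OUT={a, c, e}
  B4: | IN={a, c, e} | OUT={a, b, c}
  B5: | IN={a, b, c} | OUT={a, b, c, e}
  B6: | IN={a, b, c, e} | OUT={a, b, e}
  B7: | IN={a, b, e} | OUT={a, c, e}
  B8: | IN={a, c, e} | OUT={a, b, c, e}
  B9: | IN={c, e} | OUT={}

Merge at B1: OUT[B1] = IN[B2] = {a, c, e}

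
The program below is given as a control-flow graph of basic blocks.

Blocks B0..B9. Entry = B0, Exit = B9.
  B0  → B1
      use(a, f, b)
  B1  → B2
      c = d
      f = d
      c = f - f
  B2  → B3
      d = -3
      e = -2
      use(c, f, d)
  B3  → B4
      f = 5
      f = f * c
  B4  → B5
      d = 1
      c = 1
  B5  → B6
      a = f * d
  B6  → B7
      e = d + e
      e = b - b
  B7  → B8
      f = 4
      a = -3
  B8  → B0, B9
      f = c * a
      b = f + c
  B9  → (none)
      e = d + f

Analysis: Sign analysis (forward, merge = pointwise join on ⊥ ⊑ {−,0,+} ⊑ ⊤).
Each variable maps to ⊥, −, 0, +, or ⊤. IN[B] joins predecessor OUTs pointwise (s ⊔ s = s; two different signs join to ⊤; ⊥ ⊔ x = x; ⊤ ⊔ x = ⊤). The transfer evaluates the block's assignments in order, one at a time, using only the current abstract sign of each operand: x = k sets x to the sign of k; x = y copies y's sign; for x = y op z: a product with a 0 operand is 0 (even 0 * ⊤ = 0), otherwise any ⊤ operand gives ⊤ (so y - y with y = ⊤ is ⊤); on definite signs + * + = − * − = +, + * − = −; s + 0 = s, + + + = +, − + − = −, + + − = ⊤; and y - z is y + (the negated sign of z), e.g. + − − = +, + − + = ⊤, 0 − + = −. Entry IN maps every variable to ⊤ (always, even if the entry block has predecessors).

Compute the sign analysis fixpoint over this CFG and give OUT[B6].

Fixpoint table:
  B0:   IN=(all ⊤)   OUT=(all ⊤)
  B1:   IN=(all ⊤)   OUT=(all ⊤)
  B2:   IN=(all ⊤)   OUT={d:-, e:-; rest ⊤}
  B3:   IN={d:-, e:-; rest ⊤}   OUT={d:-, e:-; rest ⊤}
  B4:   IN={d:-, e:-; rest ⊤}   OUT={c:+, d:+, e:-; rest ⊤}
  B5:   IN={c:+, d:+, e:-; rest ⊤}   OUT={c:+, d:+, e:-; rest ⊤}
  B6:   IN={c:+, d:+, e:-; rest ⊤}   OUT={c:+, d:+; rest ⊤}
  B7:   IN={c:+, d:+; rest ⊤}   OUT={a:-, c:+, d:+, f:+; rest ⊤}
  B8:   IN={a:-, c:+, d:+, f:+; rest ⊤}   OUT={a:-, c:+, d:+, f:-; rest ⊤}
  B9:   IN={a:-, c:+, d:+, f:-; rest ⊤}   OUT={a:-, c:+, d:+, f:-; rest ⊤}

Merge at B6: IN[B6] = OUT[B5] = {a: ⊤, b: ⊤, c: +, d: +, e: -, f: ⊤}
Applying B6's transfer function to that IN value gives OUT[B6] (row B6 above).

Answer: {a: ⊤, b: ⊤, c: +, d: +, e: ⊤, f: ⊤}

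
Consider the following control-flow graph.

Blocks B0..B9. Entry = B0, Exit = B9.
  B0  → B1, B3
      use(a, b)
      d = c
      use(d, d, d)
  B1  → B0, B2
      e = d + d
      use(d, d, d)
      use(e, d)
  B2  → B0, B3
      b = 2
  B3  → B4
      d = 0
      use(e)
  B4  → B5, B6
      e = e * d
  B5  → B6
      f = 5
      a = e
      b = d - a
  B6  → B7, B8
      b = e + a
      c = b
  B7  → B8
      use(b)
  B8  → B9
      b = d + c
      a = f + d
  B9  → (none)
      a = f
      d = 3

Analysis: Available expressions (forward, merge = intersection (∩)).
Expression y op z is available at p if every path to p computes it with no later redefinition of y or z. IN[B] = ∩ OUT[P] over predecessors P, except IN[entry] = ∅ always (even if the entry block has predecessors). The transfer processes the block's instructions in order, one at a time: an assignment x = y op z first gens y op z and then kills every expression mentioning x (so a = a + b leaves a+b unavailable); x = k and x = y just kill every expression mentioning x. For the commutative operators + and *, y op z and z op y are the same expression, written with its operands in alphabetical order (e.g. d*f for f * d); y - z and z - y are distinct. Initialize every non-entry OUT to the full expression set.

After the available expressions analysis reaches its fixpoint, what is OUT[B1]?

Answer: {d+d}

Working:
Per-block solution:
  B0:   IN={}   OUT={}
  B1:   IN={}   OUT={d+d}
  B2:   IN={d+d}   OUT={d+d}
  B3:   IN={}   OUT={}
  B4:   IN={}   OUT={}
  B5:   IN={}   OUT={d-a}
  B6:   IN={}   OUT={a+e}
  B7:   IN={a+e}   OUT={a+e}
  B8:   IN={a+e}   OUT={c+d, d+f}
  B9:   IN={c+d, d+f}   OUT={}

Merge at B1: IN[B1] = OUT[B0] = {}
Applying B1's transfer function to that IN value gives OUT[B1] (row B1 above).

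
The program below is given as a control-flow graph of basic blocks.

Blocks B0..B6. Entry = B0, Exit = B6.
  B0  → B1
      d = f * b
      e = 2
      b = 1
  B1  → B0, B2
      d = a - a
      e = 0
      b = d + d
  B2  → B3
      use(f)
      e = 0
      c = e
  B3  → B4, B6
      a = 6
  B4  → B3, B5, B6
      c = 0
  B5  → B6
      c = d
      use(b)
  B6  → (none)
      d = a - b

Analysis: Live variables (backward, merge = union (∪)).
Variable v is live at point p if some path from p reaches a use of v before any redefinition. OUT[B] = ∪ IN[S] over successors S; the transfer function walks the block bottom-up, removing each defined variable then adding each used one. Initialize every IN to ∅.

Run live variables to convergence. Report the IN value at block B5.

Per-block solution:
  B0:   IN={a, b, f}   OUT={a, f}
  B1:   IN={a, f}   OUT={a, b, d, f}
  B2:   IN={b, d, f}   OUT={b, d}
  B3:   IN={b, d}   OUT={a, b, d}
  B4:   IN={a, b, d}   OUT={a, b, d}
  B5:   IN={a, b, d}   OUT={a, b}
  B6:   IN={a, b}   OUT={}

Merge at B5: OUT[B5] = IN[B6] = {a, b}
Applying B5's transfer function to that OUT value gives IN[B5] (row B5 above).

Answer: {a, b, d}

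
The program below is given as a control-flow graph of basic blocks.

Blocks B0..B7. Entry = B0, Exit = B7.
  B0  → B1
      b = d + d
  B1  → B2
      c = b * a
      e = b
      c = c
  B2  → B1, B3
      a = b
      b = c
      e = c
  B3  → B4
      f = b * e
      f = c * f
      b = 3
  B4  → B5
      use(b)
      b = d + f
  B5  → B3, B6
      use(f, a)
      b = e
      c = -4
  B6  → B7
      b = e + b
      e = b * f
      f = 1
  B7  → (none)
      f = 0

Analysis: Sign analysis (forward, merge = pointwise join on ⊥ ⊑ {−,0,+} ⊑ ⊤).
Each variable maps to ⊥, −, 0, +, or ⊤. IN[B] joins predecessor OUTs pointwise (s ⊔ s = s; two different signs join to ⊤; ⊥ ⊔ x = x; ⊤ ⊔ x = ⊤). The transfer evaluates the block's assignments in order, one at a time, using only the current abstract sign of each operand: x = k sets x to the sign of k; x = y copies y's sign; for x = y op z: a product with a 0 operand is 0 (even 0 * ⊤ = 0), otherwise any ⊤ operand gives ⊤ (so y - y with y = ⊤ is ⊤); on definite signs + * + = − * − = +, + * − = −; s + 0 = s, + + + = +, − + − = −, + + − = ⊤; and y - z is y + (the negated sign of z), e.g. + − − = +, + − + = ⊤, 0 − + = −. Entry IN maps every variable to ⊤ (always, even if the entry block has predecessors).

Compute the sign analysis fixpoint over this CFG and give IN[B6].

Fixpoint table:
  B0:   IN=(all ⊤)   OUT=(all ⊤)
  B1:   IN=(all ⊤)   OUT=(all ⊤)
  B2:   IN=(all ⊤)   OUT=(all ⊤)
  B3:   IN=(all ⊤)   OUT={b:+; rest ⊤}
  B4:   IN={b:+; rest ⊤}   OUT=(all ⊤)
  B5:   IN=(all ⊤)   OUT={c:-; rest ⊤}
  B6:   IN={c:-; rest ⊤}   OUT={c:-, f:+; rest ⊤}
  B7:   IN={c:-, f:+; rest ⊤}   OUT={c:-, f:0; rest ⊤}

Merge at B6: IN[B6] = OUT[B5] = {a: ⊤, b: ⊤, c: -, d: ⊤, e: ⊤, f: ⊤}

Answer: {a: ⊤, b: ⊤, c: -, d: ⊤, e: ⊤, f: ⊤}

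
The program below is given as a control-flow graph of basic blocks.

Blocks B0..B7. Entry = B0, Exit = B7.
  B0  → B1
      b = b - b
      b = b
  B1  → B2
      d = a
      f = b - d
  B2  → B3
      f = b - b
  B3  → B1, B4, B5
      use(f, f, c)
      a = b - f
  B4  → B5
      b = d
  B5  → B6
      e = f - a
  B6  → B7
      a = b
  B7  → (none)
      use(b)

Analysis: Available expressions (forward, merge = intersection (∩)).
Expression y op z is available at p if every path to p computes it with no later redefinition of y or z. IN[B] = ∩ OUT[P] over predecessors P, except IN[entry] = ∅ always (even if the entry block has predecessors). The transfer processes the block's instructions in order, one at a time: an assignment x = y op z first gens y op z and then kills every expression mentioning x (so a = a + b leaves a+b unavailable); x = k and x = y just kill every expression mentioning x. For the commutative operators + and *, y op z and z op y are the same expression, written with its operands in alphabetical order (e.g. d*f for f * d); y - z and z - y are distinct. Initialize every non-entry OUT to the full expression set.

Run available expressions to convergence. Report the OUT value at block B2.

Converged values:
  B0:  IN={}  OUT={}
  B1:  IN={}  OUT={b-d}
  B2:  IN={b-d}  OUT={b-b, b-d}
  B3:  IN={b-b, b-d}  OUT={b-b, b-d, b-f}
  B4:  IN={b-b, b-d, b-f}  OUT={}
  B5:  IN={}  OUT={f-a}
  B6:  IN={f-a}  OUT={}
  B7:  IN={}  OUT={}

Merge at B2: IN[B2] = OUT[B1] = {b-d}
Applying B2's transfer function to that IN value gives OUT[B2] (row B2 above).

Answer: {b-b, b-d}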